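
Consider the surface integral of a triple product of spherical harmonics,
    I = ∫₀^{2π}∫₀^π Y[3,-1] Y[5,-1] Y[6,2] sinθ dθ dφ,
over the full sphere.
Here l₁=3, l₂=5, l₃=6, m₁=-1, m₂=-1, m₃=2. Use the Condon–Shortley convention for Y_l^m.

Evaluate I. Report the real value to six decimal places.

Rules hold: Σm=0, L=14 even, 2≤6≤8.
N = 7·11·13 = 1001
Δ = 2!·4!·8!/15! = 1/675675
Racah Σ t=0..2: t=0:+1/8640 t=1:−1/2304 t=2:+1/8640 = -7/34560
⇒ 3j(3 5 6; 0 0 0)² = 7/429, sgn -1
Racah Σ t=0..2: t=0:+1/27648 t=1:−1/4320 t=2:+1/11520 = -1/9216
⇒ 3j(3 5 6; -1 -1 2)² = 2/143, sgn -1
4πI² = N·(3j₀)²·(3jₘ)² = 98/429
I = +1·√(0.228438/4π) = 0.13482780

0.134828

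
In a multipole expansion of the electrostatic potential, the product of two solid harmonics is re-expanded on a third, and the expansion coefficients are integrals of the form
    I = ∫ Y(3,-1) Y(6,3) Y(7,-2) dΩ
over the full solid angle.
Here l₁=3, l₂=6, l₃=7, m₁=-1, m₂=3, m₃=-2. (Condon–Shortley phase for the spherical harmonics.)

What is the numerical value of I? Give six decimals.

-0.122872

m-sum 0 ✓  L=16 even ✓  3≤7≤9 ✓
Π(2lᵢ+1) = 7×13×15 = 1365
triangle coeff Δ(3,6,7) = 1/2042040
Σ_t [0,2]: t=0:+1/207360 t=1:−1/57600 t=2:+1/207360 = -1/129600
(3j)²=168/12155 [(3 6 7; 0 0 0)], sign=+1
Σ_t [0,2]: t=0:+1/17418240 t=1:−1/483840 t=2:+1/241920 = 37/17418240
(3j)²=1369/136136 [(3 6 7; -1 3 -2)], sign=-1
⇒ 4πI² = 86247/454597
I = (-1)√(86247/454597/(4π)) = -0.12287224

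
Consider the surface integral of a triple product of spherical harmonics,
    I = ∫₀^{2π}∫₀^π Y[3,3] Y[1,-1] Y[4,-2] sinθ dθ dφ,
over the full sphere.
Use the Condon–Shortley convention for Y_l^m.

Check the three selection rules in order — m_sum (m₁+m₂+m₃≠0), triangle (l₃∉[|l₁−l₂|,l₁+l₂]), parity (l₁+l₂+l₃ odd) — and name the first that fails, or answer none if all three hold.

none

Σmᵢ = 0  ✓
l₃∈[|l₁−l₂|,l₁+l₂]=[2,4], have l₃=4  ✓
Σlᵢ = 8 ⇒ even  ✓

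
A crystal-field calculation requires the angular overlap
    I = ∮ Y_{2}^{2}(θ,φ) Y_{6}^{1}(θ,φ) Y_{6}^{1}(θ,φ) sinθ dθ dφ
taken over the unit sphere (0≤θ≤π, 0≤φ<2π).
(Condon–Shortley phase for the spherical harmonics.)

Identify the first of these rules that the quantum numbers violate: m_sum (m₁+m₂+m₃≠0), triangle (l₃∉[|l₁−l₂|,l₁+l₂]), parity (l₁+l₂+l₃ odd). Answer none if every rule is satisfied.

m₁+m₂+m₃ = 2 + 1 + 1 = 4  ✗
triangle: |2−6|=4 ≤ l₃=6 ≤ 2+6=8
parity: l₁+l₂+l₃ = 14 is even

m_sum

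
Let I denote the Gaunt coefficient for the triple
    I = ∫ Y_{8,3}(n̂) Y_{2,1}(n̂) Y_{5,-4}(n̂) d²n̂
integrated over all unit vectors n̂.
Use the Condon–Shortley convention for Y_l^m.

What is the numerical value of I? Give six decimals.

l₃=5 ∉ [6,10] — triangle fails ⇒ I = 0

0.000000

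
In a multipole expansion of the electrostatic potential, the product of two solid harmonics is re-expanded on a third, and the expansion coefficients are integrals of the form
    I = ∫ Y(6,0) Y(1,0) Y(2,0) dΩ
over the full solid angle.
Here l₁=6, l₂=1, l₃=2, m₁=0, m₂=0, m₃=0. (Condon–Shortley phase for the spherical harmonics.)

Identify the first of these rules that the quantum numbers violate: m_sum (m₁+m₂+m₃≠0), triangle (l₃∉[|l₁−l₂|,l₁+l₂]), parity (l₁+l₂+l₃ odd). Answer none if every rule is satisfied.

m₁+m₂+m₃ = 0 + 0 + 0 = 0  ✓
triangle: |6−1|=5 ≤ l₃=2 ≤ 6+1=7  ✗
parity: l₁+l₂+l₃ = 9 is odd

triangle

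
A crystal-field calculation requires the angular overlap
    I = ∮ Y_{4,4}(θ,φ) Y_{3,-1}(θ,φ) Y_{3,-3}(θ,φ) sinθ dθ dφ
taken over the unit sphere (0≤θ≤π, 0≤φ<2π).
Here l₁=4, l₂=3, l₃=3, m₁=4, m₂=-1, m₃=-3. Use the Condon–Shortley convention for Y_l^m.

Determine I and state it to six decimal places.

-0.166198

m-sum 0 ✓  L=10 even ✓  1≤3≤7 ✓
Π(2lᵢ+1) = 9×7×7 = 441
triangle coeff Δ(4,3,3) = 1/34650
Σ_t [1,3]: t=1:−1/72 t=2:+1/16 t=3:−1/72 = 5/144
(3j)²=2/77 [(4 3 3; 0 0 0)], sign=-1
Σ_t [0,0]: t=0:+1/1152 = 1/1152
(3j)²=1/33 [(4 3 3; 4 -1 -3)], sign=+1
⇒ 4πI² = 42/121
I = (-1)√(42/121/(4π)) = -0.16619847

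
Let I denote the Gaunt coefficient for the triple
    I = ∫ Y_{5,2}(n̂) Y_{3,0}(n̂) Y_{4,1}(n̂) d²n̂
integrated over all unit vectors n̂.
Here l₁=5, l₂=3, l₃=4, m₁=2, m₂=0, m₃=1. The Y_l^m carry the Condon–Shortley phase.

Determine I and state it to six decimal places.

0.000000

m-sum = 2 + 0 + 1 = 3 ≠ 0 ⇒ I = 0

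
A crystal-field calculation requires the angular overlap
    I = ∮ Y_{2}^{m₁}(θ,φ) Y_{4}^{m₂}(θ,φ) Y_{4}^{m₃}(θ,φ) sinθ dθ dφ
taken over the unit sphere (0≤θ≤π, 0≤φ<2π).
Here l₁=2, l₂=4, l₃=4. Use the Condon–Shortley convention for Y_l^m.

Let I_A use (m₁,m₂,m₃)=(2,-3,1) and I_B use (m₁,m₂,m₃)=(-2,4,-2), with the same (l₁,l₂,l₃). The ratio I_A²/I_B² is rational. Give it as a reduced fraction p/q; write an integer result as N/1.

Same 2,4,4: normalisation and zero-m 3j drop out of the ratio.
A: Δ: 2! 2! 6! / 11! → 1/13860; sum: t=0:+1/480 = 1/480; 3j²(2 4 4; 2 -3 1) = Δ·Π!·Σ² = 3/110  (sign -1)
B: Δ: 2! 2! 6! / 11! → 1/13860; sum: t=2:+1/2880 = 1/2880; 3j²(2 4 4; -2 4 -2) = Δ·Π!·Σ² = 2/165  (sign +1)
I_A²/I_B² = (3/110)/(2/165) = 9/4

9/4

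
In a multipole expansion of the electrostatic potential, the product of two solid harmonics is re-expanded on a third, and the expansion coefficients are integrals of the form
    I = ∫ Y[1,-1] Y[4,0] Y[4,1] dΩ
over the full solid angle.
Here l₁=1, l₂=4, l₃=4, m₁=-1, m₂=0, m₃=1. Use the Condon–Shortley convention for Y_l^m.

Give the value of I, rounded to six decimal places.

L=9 odd ⇒ parity kills the (l;000) factor ⇒ I = 0

0.000000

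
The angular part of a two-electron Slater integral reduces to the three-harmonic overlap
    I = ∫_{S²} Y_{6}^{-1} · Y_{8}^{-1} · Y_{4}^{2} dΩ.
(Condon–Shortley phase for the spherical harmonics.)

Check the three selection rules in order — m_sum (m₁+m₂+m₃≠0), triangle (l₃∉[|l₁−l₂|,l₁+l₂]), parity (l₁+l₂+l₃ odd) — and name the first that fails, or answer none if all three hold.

none

m₁+m₂+m₃ = -1 − 1 + 2 = 0  ✓
triangle: |6−8|=2 ≤ l₃=4 ≤ 6+8=14  ✓
parity: l₁+l₂+l₃ = 18 is even  ✓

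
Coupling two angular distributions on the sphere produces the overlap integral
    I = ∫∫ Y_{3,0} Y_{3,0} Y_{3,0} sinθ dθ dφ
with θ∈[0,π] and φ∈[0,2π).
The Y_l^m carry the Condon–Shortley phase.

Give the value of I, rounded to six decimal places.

l₁+l₂+l₃=9 is odd: 3j(l;000)=0 ⇒ I=0

0.000000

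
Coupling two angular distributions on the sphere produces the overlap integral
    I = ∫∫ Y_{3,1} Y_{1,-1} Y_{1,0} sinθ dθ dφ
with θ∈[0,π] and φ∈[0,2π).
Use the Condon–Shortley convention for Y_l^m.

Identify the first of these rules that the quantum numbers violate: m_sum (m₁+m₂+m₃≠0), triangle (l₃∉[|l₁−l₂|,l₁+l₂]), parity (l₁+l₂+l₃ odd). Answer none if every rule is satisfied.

Σmᵢ = 0  ✓
l₃∈[|l₁−l₂|,l₁+l₂]=[2,4], have l₃=1  ✗
Σlᵢ = 5 ⇒ odd

triangle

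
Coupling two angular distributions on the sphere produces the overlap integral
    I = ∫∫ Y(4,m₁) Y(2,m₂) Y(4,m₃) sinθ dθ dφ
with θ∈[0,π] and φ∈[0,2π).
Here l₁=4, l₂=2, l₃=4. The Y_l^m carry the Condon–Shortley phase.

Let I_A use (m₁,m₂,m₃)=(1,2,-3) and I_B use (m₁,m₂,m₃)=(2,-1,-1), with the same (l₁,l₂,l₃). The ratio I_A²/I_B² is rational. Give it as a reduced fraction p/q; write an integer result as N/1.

Shared (l₁,l₂,l₃)=(4,2,4): N and (l;000)² cancel in I_A²/I_B².
A: Δ = 2!·6!·2!/11! = 1/13860; Racah Σ t=2..2: t=2:+1/480 = 1/480; ⇒ 3j(4 2 4; 1 2 -3)² = 3/110, sgn -1
B: Δ = 2!·6!·2!/11! = 1/13860; Racah Σ t=0..1: t=0:+1/96 t=1:−1/240 = 1/160; ⇒ 3j(4 2 4; 2 -1 -1)² = 27/1540, sgn -1
I_A²/I_B² = (3/110)/(27/1540) = 14/9

14/9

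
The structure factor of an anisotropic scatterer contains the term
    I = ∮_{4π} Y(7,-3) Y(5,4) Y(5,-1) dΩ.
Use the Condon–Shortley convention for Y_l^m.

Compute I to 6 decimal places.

0.000000

L=17 odd ⇒ parity kills the (l;000) factor ⇒ I = 0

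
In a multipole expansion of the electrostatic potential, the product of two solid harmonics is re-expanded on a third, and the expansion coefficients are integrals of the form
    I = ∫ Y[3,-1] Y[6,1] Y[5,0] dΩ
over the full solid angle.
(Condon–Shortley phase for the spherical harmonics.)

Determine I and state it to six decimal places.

m-sum 0 ✓  L=14 even ✓  3≤5≤9 ✓
Π(2lᵢ+1) = 7×13×11 = 1001
triangle coeff Δ(3,6,5) = 1/675675
Σ_t [1,3]: t=1:−1/8640 t=2:+1/2304 t=3:−1/8640 = 7/34560
(3j)²=7/429 [(3 6 5; 0 0 0)], sign=-1
Σ_t [2,4]: t=2:+1/5760 t=3:−1/3456 t=4:+1/34560 = -1/11520
(3j)²=2/429 [(3 6 5; -1 1 0)], sign=+1
⇒ 4πI² = 98/1287
I = (-1)√(98/1287/(4π)) = -0.07784287

-0.077843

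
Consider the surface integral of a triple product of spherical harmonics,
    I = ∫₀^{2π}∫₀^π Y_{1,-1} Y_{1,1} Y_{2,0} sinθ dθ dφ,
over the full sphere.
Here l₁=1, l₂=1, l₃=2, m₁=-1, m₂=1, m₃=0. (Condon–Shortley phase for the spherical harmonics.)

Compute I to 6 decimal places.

m-sum 0 ✓  L=4 even ✓  0≤2≤2 ✓
Π(2lᵢ+1) = 3×3×5 = 45
triangle coeff Δ(1,1,2) = 1/30
Σ_t [0,0]: t=0:+1/1 = 1/1
(3j)²=2/15 [(1 1 2; 0 0 0)], sign=+1
Σ_t [0,0]: t=0:+1/4 = 1/4
(3j)²=1/30 [(1 1 2; -1 1 0)], sign=+1
⇒ 4πI² = 1/5
I = (+1)√(1/5/(4π)) = 0.12615663

0.126157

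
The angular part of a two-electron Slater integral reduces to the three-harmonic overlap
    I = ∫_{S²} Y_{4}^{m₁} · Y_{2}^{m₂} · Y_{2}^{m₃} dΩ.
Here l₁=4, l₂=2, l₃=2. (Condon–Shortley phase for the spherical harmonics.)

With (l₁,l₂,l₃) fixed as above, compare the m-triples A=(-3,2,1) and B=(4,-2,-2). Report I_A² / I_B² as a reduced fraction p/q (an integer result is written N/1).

1/2

Shared (l₁,l₂,l₃)=(4,2,2): N and (l;000)² cancel in I_A²/I_B².
A: Δ = 4!·4!·0!/9! = 1/630; Racah Σ t=4..4: t=4:+1/144 = 1/144; ⇒ 3j(4 2 2; -3 2 1)² = 1/18, sgn -1
B: Δ = 4!·4!·0!/9! = 1/630; Racah Σ t=0..0: t=0:+1/576 = 1/576; ⇒ 3j(4 2 2; 4 -2 -2)² = 1/9, sgn +1
I_A²/I_B² = (1/18)/(1/9) = 1/2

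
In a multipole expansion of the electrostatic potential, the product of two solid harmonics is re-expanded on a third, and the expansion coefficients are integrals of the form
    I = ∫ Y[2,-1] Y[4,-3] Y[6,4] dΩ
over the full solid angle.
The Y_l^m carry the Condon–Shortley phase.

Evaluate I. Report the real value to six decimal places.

Checks pass: Σm=0; 12 even; l₃=6∈[2,6].
(2·2+1)(2·4+1)(2·6+1) = 585
Δ: 0! 4! 8! / 13! → 1/6435
sum: t=0:+1/2304 = 1/2304
3j²(2 4 6; 0 0 0) = Δ·Π!·Σ² = 5/143  (sign +1)
sum: t=0:+1/30240 = 1/30240
3j²(2 4 6; -1 -3 4) = Δ·Π!·Σ² = 16/429  (sign +1)
combine: 4πI² = 585·5/143·16/429 = 1200/1573
take √, sign +1: I = 0.24638901

0.246389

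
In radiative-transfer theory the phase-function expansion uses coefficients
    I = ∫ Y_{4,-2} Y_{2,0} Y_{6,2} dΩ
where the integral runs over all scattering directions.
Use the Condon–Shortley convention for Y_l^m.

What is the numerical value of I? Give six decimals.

0.206144

Rules hold: Σm=0, L=12 even, 2≤6≤6.
N = 9·5·13 = 585
Δ = 0!·8!·4!/13! = 1/6435
Racah Σ t=0..0: t=0:+1/2304 = 1/2304
⇒ 3j(4 2 6; 0 0 0)² = 5/143, sgn +1
Racah Σ t=0..0: t=0:+1/5760 = 1/5760
⇒ 3j(4 2 6; -2 0 2)² = 56/2145, sgn +1
4πI² = N·(3j₀)²·(3jₘ)² = 840/1573
I = +1·√(0.534011/4π) = 0.20614383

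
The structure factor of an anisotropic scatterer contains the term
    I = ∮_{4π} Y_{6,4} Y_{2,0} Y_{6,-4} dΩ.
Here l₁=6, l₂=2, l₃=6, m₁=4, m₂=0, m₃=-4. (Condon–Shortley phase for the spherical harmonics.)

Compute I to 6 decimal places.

-0.022938

m-sum 0 ✓  L=14 even ✓  4≤6≤8 ✓
Π(2lᵢ+1) = 13×5×13 = 845
triangle coeff Δ(6,2,6) = 1/90090
Σ_t [0,2]: t=0:+1/69120 t=1:−1/14400 t=2:+1/69120 = -7/172800
(3j)²=14/715 [(6 2 6; 0 0 0)], sign=-1
Σ_t [0,2]: t=0:+1/322560 t=1:−1/362880 t=2:+1/14515200 = 1/2419200
(3j)²=2/5005 [(6 2 6; 4 0 -4)], sign=+1
⇒ 4πI² = 4/605
I = (-1)√(4/605/(4π)) = -0.02293757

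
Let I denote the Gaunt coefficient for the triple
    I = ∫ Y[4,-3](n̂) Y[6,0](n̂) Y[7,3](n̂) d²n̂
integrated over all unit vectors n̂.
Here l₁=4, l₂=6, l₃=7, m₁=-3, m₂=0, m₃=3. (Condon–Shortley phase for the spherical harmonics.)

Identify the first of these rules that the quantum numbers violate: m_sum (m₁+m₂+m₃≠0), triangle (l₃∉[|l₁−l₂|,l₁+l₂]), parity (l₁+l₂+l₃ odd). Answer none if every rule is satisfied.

m₁+m₂+m₃ = -3 + 0 + 3 = 0  ✓
triangle: |4−6|=2 ≤ l₃=7 ≤ 4+6=10  ✓
parity: l₁+l₂+l₃ = 17 is odd  ✗

parity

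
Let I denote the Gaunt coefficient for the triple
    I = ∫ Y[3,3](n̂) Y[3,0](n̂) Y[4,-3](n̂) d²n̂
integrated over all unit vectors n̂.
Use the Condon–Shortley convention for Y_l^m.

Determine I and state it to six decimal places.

0.203551

m-sum 0 ✓  L=10 even ✓  0≤4≤6 ✓
Π(2lᵢ+1) = 7×7×9 = 441
triangle coeff Δ(3,3,4) = 1/34650
Σ_t [0,2]: t=0:+1/72 t=1:−1/16 t=2:+1/72 = -5/144
(3j)²=2/77 [(3 3 4; 0 0 0)], sign=-1
Σ_t [0,0]: t=0:+1/288 = 1/288
(3j)²=1/22 [(3 3 4; 3 0 -3)], sign=-1
⇒ 4πI² = 63/121
I = (+1)√(63/121/(4π)) = 0.20355073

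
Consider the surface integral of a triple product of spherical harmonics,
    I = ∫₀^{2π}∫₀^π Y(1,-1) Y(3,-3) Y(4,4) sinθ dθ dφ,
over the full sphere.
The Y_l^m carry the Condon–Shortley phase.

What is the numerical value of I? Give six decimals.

0.325735

Checks pass: Σm=0; 8 even; l₃=4∈[2,4].
(2·1+1)(2·3+1)(2·4+1) = 189
Δ: 0! 2! 6! / 9! → 1/252
sum: t=0:+1/36 = 1/36
3j²(1 3 4; 0 0 0) = Δ·Π!·Σ² = 4/63  (sign +1)
sum: t=0:+1/1440 = 1/1440
3j²(1 3 4; -1 -3 4) = Δ·Π!·Σ² = 1/9  (sign +1)
combine: 4πI² = 189·4/63·1/9 = 4/3
take √, sign +1: I = 0.32573501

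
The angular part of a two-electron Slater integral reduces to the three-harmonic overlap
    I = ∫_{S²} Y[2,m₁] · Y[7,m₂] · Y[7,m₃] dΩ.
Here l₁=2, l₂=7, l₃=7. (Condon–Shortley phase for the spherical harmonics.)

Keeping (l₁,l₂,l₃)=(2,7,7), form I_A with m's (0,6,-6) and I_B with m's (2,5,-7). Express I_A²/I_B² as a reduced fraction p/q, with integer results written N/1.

104/21

l's match ⇒ only the (l;m) 3-j factors differ between A and B.
A: triangle coeff Δ(2,7,7) = 1/185640; Σ_t [1,2]: t=1:−1/479001600 t=2:+1/159667200 = 1/239500800; (3j)²=26/1785 [(2 7 7; 0 6 -6)], sign=-1
B: triangle coeff Δ(2,7,7) = 1/185640; Σ_t [0,0]: t=0:+1/1916006400 = 1/1916006400; (3j)²=1/340 [(2 7 7; 2 5 -7)], sign=+1
I_A²/I_B² = (26/1785)/(1/340) = 104/21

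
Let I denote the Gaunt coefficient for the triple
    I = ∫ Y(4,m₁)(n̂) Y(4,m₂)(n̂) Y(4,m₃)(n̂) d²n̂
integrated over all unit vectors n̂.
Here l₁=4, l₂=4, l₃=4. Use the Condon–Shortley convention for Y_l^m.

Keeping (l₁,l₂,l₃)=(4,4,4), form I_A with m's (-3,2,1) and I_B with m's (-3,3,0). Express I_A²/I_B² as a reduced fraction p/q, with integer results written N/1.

Shared (l₁,l₂,l₃)=(4,4,4): N and (l;000)² cancel in I_A²/I_B².
A: Δ = 4!·4!·4!/13! = 1/450450; Racah Σ t=3..4: t=3:−1/864 t=4:+1/576 = 1/1728; ⇒ 3j(4 4 4; -3 2 1)² = 5/1287, sgn -1
B: Δ = 4!·4!·4!/13! = 1/450450; Racah Σ t=3..4: t=3:−1/3456 t=4:+1/864 = 1/1152; ⇒ 3j(4 4 4; -3 3 0)² = 7/286, sgn +1
I_A²/I_B² = (5/1287)/(7/286) = 10/63

10/63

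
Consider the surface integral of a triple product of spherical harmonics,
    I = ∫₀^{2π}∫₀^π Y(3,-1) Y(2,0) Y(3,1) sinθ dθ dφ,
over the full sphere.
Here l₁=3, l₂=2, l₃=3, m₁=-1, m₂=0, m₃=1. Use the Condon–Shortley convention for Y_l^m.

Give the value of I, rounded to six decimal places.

-0.126157

Rules hold: Σm=0, L=8 even, 1≤3≤5.
N = 7·5·7 = 245
Δ = 2!·4!·2!/9! = 1/3780
Racah Σ t=0..2: t=0:+1/24 t=1:−1/4 t=2:+1/24 = -1/6
⇒ 3j(3 2 3; 0 0 0)² = 4/105, sgn +1
Racah Σ t=0..2: t=0:+1/96 t=1:−1/6 t=2:+1/16 = -3/32
⇒ 3j(3 2 3; -1 0 1)² = 3/140, sgn -1
4πI² = N·(3j₀)²·(3jₘ)² = 1/5
I = -1·√(0.2/4π) = -0.12615663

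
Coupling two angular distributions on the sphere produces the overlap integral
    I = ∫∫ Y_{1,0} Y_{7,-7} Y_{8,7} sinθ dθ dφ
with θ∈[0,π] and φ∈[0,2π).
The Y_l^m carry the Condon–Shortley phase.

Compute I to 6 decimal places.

Checks pass: Σm=0; 16 even; l₃=8∈[6,8].
(2·1+1)(2·7+1)(2·8+1) = 765
Δ: 0! 2! 14! / 17! → 1/2040
sum: t=0:+1/25401600 = 1/25401600
3j²(1 7 8; 0 0 0) = Δ·Π!·Σ² = 8/255  (sign +1)
sum: t=0:+1/87178291200 = 1/87178291200
3j²(1 7 8; 0 -7 7) = Δ·Π!·Σ² = 1/136  (sign -1)
combine: 4πI² = 765·8/255·1/136 = 3/17
take √, sign -1: I = -0.11850352

-0.118504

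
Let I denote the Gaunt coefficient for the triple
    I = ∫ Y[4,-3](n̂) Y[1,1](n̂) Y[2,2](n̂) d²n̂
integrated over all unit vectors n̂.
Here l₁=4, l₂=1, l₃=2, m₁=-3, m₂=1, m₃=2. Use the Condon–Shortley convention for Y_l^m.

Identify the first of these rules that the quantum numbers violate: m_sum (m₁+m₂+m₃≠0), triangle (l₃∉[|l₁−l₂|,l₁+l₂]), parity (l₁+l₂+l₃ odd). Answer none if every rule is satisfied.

triangle

azimuthal sum: -3 + 1 + 2 = 0  ✓
3 ≤ 2 ≤ 5 (triangle on l)  ✗
L = 4 + 1 + 2 = 7 (odd)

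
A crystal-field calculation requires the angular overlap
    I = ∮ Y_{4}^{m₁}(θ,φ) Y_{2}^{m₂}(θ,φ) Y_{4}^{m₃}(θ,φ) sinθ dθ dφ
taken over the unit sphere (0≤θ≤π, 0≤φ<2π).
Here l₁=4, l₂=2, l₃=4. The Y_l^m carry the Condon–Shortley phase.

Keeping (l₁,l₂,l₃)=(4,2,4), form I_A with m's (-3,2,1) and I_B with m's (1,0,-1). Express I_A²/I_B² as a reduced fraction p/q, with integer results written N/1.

378/289

Same 4,2,4: normalisation and zero-m 3j drop out of the ratio.
A: Δ: 2! 6! 2! / 11! → 1/13860; sum: t=2:+1/480 = 1/480; 3j²(4 2 4; -3 2 1) = Δ·Π!·Σ² = 3/110  (sign -1)
B: Δ: 2! 6! 2! / 11! → 1/13860; sum: t=0:+1/144 t=1:−1/48 t=2:+1/480 = -17/1440; 3j²(4 2 4; 1 0 -1) = Δ·Π!·Σ² = 289/13860  (sign +1)
I_A²/I_B² = (3/110)/(289/13860) = 378/289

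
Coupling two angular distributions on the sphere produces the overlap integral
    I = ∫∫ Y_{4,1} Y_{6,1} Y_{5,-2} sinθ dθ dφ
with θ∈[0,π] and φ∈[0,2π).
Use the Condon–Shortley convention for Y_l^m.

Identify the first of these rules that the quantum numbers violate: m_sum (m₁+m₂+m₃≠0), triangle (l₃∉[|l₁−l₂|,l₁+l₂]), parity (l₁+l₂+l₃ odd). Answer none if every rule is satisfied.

Σmᵢ = 0  ✓
l₃∈[|l₁−l₂|,l₁+l₂]=[2,10], have l₃=5  ✓
Σlᵢ = 15 ⇒ odd  ✗

parity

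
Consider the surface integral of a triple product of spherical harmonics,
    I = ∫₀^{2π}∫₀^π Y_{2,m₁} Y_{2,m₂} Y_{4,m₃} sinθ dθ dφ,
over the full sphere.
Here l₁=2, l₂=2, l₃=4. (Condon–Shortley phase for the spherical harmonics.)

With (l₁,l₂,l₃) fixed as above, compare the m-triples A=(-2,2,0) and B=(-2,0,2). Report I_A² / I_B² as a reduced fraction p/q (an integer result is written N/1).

Same 2,2,4: normalisation and zero-m 3j drop out of the ratio.
A: Δ: 0! 4! 4! / 9! → 1/630; sum: t=0:+1/576 = 1/576; 3j²(2 2 4; -2 2 0) = Δ·Π!·Σ² = 1/630  (sign +1)
B: Δ: 0! 4! 4! / 9! → 1/630; sum: t=0:+1/96 = 1/96; 3j²(2 2 4; -2 0 2) = Δ·Π!·Σ² = 1/42  (sign +1)
I_A²/I_B² = (1/630)/(1/42) = 1/15

1/15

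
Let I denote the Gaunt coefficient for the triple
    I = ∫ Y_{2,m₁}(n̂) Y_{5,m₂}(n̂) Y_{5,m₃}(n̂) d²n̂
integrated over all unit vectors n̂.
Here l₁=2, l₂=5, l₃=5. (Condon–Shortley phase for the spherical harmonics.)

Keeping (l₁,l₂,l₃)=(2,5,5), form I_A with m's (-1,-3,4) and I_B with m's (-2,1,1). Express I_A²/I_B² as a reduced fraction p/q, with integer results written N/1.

l's match ⇒ only the (l;m) 3-j factors differ between A and B.
A: triangle coeff Δ(2,5,5) = 1/38610; Σ_t [1,2]: t=1:−1/10080 t=2:+1/80640 = -1/11520; (3j)²=49/1430 [(2 5 5; -1 -3 4)], sign=+1
B: triangle coeff Δ(2,5,5) = 1/38610; Σ_t [2,2]: t=2:+1/2304 = 1/2304; (3j)²=5/143 [(2 5 5; -2 1 1)], sign=+1
I_A²/I_B² = (49/1430)/(5/143) = 49/50

49/50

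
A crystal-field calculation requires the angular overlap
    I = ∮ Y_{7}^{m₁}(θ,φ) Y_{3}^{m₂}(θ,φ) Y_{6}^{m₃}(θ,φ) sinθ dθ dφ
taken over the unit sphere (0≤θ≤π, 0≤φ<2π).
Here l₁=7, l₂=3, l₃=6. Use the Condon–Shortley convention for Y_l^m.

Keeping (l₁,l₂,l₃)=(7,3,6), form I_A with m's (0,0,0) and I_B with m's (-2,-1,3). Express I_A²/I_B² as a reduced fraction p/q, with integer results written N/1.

9408/6845

Same 7,3,6: normalisation and zero-m 3j drop out of the ratio.
A: Δ: 4! 10! 2! / 17! → 1/2042040; sum: t=1:−1/207360 t=2:+1/57600 t=3:−1/207360 = 1/129600; 3j²(7 3 6; 0 0 0) = Δ·Π!·Σ² = 168/12155  (sign +1)
B: Δ: 4! 10! 2! / 17! → 1/2042040; sum: t=0:+1/17418240 t=1:−1/483840 t=2:+1/241920 = 37/17418240; 3j²(7 3 6; -2 -1 3) = Δ·Π!·Σ² = 1369/136136  (sign -1)
I_A²/I_B² = (168/12155)/(1369/136136) = 9408/6845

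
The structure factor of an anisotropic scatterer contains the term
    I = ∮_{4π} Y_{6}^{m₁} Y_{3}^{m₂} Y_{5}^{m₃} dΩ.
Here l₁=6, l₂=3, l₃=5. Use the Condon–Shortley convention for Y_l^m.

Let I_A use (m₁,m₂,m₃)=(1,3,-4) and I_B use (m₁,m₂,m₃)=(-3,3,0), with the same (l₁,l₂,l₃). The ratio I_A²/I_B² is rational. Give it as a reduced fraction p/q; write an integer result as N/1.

l's match ⇒ only the (l;m) 3-j factors differ between A and B.
A: triangle coeff Δ(6,3,5) = 1/675675; Σ_t [4,4]: t=4:+1/241920 = 1/241920; (3j)²=4/1001 [(6 3 5; 1 3 -4)], sign=-1
B: triangle coeff Δ(6,3,5) = 1/675675; Σ_t [4,4]: t=4:+1/34560 = 1/34560; (3j)²=4/143 [(6 3 5; -3 3 0)], sign=-1
I_A²/I_B² = (4/1001)/(4/143) = 1/7

1/7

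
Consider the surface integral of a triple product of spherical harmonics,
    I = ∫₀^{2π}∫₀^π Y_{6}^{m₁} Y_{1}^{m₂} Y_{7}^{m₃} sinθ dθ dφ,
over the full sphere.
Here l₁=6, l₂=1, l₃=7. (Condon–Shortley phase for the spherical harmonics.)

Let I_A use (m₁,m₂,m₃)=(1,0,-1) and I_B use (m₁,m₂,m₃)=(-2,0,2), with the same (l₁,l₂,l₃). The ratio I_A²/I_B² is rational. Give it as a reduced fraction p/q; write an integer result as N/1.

Shared (l₁,l₂,l₃)=(6,1,7): N and (l;000)² cancel in I_A²/I_B².
A: Δ = 0!·12!·2!/15! = 1/1365; Racah Σ t=0..0: t=0:+1/604800 = 1/604800; ⇒ 3j(6 1 7; 1 0 -1)² = 16/455, sgn +1
B: Δ = 0!·12!·2!/15! = 1/1365; Racah Σ t=0..0: t=0:+1/967680 = 1/967680; ⇒ 3j(6 1 7; -2 0 2)² = 3/91, sgn -1
I_A²/I_B² = (16/455)/(3/91) = 16/15

16/15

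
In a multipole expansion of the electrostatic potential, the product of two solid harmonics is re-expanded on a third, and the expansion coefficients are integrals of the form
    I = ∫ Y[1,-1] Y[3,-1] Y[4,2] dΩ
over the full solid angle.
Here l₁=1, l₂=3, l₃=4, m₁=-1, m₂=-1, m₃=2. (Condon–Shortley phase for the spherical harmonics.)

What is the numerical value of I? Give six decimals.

Checks pass: Σm=0; 8 even; l₃=4∈[2,4].
(2·1+1)(2·3+1)(2·4+1) = 189
Δ: 0! 2! 6! / 9! → 1/252
sum: t=0:+1/36 = 1/36
3j²(1 3 4; 0 0 0) = Δ·Π!·Σ² = 4/63  (sign +1)
sum: t=0:+1/96 = 1/96
3j²(1 3 4; -1 -1 2) = Δ·Π!·Σ² = 5/84  (sign +1)
combine: 4πI² = 189·4/63·5/84 = 5/7
take √, sign +1: I = 0.23841361

0.238414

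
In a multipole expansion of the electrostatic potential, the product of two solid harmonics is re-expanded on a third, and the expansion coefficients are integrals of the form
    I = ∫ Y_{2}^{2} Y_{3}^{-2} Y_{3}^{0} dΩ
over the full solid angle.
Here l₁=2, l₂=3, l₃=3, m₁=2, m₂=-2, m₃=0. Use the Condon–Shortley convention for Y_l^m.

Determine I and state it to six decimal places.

Checks pass: Σm=0; 8 even; l₃=3∈[1,5].
(2·2+1)(2·3+1)(2·3+1) = 245
Δ: 2! 2! 4! / 9! → 1/3780
sum: t=0:+1/24 t=1:−1/4 t=2:+1/24 = -1/6
3j²(2 3 3; 0 0 0) = Δ·Π!·Σ² = 4/105  (sign +1)
sum: t=0:+1/24 = 1/24
3j²(2 3 3; 2 -2 0) = Δ·Π!·Σ² = 1/21  (sign -1)
combine: 4πI² = 245·4/105·1/21 = 4/9
take √, sign -1: I = -0.18806319

-0.188063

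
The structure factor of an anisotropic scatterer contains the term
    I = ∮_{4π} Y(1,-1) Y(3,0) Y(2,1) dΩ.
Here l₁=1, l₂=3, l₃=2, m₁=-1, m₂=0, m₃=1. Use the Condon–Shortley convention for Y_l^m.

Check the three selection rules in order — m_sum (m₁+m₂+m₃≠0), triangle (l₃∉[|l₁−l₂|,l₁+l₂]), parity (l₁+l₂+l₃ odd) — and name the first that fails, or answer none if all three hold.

Σmᵢ = 0  ✓
l₃∈[|l₁−l₂|,l₁+l₂]=[2,4], have l₃=2  ✓
Σlᵢ = 6 ⇒ even  ✓

none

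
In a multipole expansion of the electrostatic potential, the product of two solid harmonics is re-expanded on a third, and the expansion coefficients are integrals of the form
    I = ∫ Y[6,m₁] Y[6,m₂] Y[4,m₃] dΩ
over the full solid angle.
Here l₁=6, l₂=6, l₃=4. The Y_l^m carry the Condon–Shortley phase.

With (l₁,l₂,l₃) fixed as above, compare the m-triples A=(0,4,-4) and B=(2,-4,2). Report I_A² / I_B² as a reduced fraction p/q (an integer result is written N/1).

2940/529

Same 6,6,4: normalisation and zero-m 3j drop out of the ratio.
A: Δ: 8! 4! 4! / 17! → 1/15315300; sum: t=6:+1/829440 = 1/829440; 3j²(6 6 4; 0 4 -4) = Δ·Π!·Σ² = 35/2431  (sign +1)
B: Δ: 8! 4! 4! / 17! → 1/15315300; sum: t=0:+1/3870720 t=1:−1/181440 t=2:+1/138240 = 23/11612160; 3j²(6 6 4; 2 -4 2) = Δ·Π!·Σ² = 529/204204  (sign +1)
I_A²/I_B² = (35/2431)/(529/204204) = 2940/529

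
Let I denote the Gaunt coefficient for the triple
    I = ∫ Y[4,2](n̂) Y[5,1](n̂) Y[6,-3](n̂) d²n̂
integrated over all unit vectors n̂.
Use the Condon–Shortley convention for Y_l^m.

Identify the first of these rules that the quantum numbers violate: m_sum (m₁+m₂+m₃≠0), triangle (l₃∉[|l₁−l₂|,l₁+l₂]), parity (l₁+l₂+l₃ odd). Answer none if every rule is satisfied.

parity

azimuthal sum: 2 + 1 − 3 = 0  ✓
1 ≤ 6 ≤ 9 (triangle on l)  ✓
L = 4 + 5 + 6 = 15 (odd)  ✗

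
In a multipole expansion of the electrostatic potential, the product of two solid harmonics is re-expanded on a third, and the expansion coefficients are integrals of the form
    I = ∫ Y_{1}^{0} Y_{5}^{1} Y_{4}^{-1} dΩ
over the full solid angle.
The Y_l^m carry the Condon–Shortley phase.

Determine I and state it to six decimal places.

Checks pass: Σm=0; 10 even; l₃=4∈[4,6].
(2·1+1)(2·5+1)(2·4+1) = 297
Δ: 2! 0! 8! / 11! → 1/495
sum: t=1:−1/576 = -1/576
3j²(1 5 4; 0 0 0) = Δ·Π!·Σ² = 5/99  (sign -1)
sum: t=1:−1/720 = -1/720
3j²(1 5 4; 0 1 -1) = Δ·Π!·Σ² = 8/165  (sign +1)
combine: 4πI² = 297·5/99·8/165 = 8/11
take √, sign -1: I = -0.24057125

-0.240571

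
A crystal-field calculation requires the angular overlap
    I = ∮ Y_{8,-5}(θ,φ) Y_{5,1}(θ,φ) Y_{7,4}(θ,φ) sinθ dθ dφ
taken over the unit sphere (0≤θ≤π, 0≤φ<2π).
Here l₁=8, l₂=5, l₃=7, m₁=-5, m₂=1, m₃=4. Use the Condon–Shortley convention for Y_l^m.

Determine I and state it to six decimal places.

Checks pass: Σm=0; 20 even; l₃=7∈[3,13].
(2·8+1)(2·5+1)(2·7+1) = 2805
Δ: 6! 10! 4! / 21! → 1/814773960
sum: t=1:−1/87091200 t=2:+1/4976640 t=3:−1/2073600 t=4:+1/4976640 t=5:−1/87091200 = -1/9676800
3j²(8 5 7; 0 0 0) = Δ·Π!·Σ² = 360/46189  (sign +1)
sum: t=3:−1/783820800 t=4:+1/69672960 t=5:−1/58060800 t=6:+1/522547200 = -1/447897600
3j²(8 5 7; -5 1 4) = Δ·Π!·Σ² = 11/11628  (sign +1)
combine: 4πI² = 2805·360/46189·11/11628 = 1650/79781
take √, sign +1: I = 0.04056835

0.040568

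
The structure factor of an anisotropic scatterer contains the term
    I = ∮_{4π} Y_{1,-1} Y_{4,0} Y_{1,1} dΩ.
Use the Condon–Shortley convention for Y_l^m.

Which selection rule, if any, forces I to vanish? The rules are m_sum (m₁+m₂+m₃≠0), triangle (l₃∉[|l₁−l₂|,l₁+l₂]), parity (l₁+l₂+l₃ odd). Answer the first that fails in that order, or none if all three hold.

m₁+m₂+m₃ = -1 + 0 + 1 = 0  ✓
triangle: |1−4|=3 ≤ l₃=1 ≤ 1+4=5  ✗
parity: l₁+l₂+l₃ = 6 is even

triangle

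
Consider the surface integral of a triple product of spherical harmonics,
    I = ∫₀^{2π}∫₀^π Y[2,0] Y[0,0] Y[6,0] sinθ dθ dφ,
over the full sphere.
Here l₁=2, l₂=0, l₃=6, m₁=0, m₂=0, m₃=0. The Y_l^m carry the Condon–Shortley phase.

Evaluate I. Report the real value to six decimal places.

0.000000

l₃=6 ∉ [2,2] — triangle fails ⇒ I = 0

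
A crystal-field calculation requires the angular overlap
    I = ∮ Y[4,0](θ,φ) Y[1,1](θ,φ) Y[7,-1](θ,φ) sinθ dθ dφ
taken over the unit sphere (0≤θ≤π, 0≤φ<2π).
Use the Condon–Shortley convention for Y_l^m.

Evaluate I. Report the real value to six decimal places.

triangle: need 3≤l₃≤5, have 7; I=0

0.000000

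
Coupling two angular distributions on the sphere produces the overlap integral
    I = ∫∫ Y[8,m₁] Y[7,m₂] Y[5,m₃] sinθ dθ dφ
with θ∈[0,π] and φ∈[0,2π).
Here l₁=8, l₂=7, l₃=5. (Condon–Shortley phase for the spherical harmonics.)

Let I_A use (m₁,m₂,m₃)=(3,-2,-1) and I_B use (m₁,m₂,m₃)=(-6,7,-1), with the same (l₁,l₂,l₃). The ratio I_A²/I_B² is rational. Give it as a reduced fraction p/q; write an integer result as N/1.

Shared (l₁,l₂,l₃)=(8,7,5): N and (l;000)² cancel in I_A²/I_B².
A: Δ = 10!·6!·4!/21! = 1/814773960; Racah Σ t=1..5: t=1:−1/418037760 t=2:+1/17418240 t=3:−1/5806080 t=4:+1/12441600 t=5:−1/248832000 = -61/1492992000; ⇒ 3j(8 7 5; 3 -2 -1)² = 3721/503880, sgn -1
B: Δ = 10!·6!·4!/21! = 1/814773960; Racah Σ t=10..10: t=10:+1/4180377600 = 1/4180377600; ⇒ 3j(8 7 5; -6 7 -1)² = 143/7752, sgn +1
I_A²/I_B² = (3721/503880)/(143/7752) = 3721/9295

3721/9295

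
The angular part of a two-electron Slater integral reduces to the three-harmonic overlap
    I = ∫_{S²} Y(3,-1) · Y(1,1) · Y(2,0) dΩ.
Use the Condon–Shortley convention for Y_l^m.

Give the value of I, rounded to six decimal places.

-0.202301

m-sum 0 ✓  L=6 even ✓  2≤2≤4 ✓
Π(2lᵢ+1) = 7×3×5 = 105
triangle coeff Δ(3,1,2) = 1/105
Σ_t [1,1]: t=1:−1/4 = -1/4
(3j)²=3/35 [(3 1 2; 0 0 0)], sign=-1
Σ_t [2,2]: t=2:+1/8 = 1/8
(3j)²=2/35 [(3 1 2; -1 1 0)], sign=+1
⇒ 4πI² = 18/35
I = (-1)√(18/35/(4π)) = -0.20230066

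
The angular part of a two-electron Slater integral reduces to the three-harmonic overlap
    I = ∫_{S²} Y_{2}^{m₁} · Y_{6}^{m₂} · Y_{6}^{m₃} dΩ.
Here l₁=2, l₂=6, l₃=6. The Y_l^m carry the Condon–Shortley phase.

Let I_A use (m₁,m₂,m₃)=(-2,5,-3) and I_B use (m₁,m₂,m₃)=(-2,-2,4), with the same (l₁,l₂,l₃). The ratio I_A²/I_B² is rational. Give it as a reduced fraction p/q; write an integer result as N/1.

11/18

Shared (l₁,l₂,l₃)=(2,6,6): N and (l;000)² cancel in I_A²/I_B².
A: Δ = 2!·2!·10!/15! = 1/90090; Racah Σ t=2..2: t=2:+1/1451520 = 1/1451520; ⇒ 3j(2 6 6; -2 5 -3)² = 1/91, sgn -1
B: Δ = 2!·2!·10!/15! = 1/90090; Racah Σ t=2..2: t=2:+1/322560 = 1/322560; ⇒ 3j(2 6 6; -2 -2 4)² = 18/1001, sgn +1
I_A²/I_B² = (1/91)/(18/1001) = 11/18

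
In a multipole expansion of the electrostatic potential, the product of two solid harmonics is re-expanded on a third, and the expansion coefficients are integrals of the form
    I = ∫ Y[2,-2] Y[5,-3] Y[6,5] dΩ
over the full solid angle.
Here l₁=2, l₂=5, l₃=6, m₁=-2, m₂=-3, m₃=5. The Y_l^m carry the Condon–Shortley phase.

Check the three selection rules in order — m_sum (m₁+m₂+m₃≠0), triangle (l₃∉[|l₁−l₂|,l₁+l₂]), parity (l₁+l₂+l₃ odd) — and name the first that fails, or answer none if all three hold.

parity

Σmᵢ = 0  ✓
l₃∈[|l₁−l₂|,l₁+l₂]=[3,7], have l₃=6  ✓
Σlᵢ = 13 ⇒ odd  ✗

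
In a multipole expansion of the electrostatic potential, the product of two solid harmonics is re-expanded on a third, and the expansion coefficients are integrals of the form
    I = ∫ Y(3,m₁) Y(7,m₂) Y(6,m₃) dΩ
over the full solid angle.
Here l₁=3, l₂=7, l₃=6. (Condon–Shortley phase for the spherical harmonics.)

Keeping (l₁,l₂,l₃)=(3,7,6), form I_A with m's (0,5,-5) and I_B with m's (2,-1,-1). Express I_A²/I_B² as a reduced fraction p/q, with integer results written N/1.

363/245

Shared (l₁,l₂,l₃)=(3,7,6): N and (l;000)² cancel in I_A²/I_B².
A: Δ = 4!·2!·10!/17! = 1/2042040; Racah Σ t=2..3: t=2:+1/14515200 t=3:−1/4354560 = -1/6220800; ⇒ 3j(3 7 6; 0 5 -5)² = 77/4420, sgn +1
B: Δ = 4!·2!·10!/17! = 1/2042040; Racah Σ t=0..1: t=0:+1/414720 t=1:−1/172800 = -7/2073600; ⇒ 3j(3 7 6; 2 -1 -1)² = 343/29172, sgn +1
I_A²/I_B² = (77/4420)/(343/29172) = 363/245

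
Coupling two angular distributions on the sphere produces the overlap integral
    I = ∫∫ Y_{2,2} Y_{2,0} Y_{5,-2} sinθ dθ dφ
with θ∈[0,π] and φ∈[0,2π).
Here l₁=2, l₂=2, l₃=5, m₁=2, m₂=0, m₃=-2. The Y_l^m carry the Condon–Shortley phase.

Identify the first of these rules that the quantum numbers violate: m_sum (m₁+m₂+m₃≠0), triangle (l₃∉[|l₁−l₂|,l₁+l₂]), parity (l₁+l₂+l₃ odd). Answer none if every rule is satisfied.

triangle

m₁+m₂+m₃ = 2 + 0 − 2 = 0  ✓
triangle: |2−2|=0 ≤ l₃=5 ≤ 2+2=4  ✗
parity: l₁+l₂+l₃ = 9 is odd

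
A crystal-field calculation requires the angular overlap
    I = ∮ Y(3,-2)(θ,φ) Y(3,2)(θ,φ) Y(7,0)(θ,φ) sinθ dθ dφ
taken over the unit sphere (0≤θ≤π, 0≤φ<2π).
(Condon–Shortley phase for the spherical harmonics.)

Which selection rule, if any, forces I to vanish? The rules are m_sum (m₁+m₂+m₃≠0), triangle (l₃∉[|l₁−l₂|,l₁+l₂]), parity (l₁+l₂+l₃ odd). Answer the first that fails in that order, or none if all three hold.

azimuthal sum: -2 + 2 + 0 = 0  ✓
0 ≤ 7 ≤ 6 (triangle on l)  ✗
L = 3 + 3 + 7 = 13 (odd)

triangle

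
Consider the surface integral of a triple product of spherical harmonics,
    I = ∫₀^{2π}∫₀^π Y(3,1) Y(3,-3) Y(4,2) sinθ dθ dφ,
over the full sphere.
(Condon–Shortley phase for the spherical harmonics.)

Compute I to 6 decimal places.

-0.188451

m-sum 0 ✓  L=10 even ✓  0≤4≤6 ✓
Π(2lᵢ+1) = 7×7×9 = 441
triangle coeff Δ(3,3,4) = 1/34650
Σ_t [0,2]: t=0:+1/72 t=1:−1/16 t=2:+1/72 = -5/144
(3j)²=2/77 [(3 3 4; 0 0 0)], sign=-1
Σ_t [0,0]: t=0:+1/192 = 1/192
(3j)²=3/77 [(3 3 4; 1 -3 2)], sign=+1
⇒ 4πI² = 54/121
I = (-1)√(54/121/(4π)) = -0.18845135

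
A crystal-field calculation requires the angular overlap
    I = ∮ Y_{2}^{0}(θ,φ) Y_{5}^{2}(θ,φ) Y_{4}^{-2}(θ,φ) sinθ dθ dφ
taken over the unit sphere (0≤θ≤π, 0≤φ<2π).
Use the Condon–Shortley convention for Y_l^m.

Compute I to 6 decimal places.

0.000000

Σlᵢ=11 odd — θ-integrand is odd under cosθ→−cosθ; I=0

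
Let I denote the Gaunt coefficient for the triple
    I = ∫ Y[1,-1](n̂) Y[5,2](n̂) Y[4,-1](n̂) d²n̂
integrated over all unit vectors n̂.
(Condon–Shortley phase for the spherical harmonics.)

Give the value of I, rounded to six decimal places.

0.225034

m-sum 0 ✓  L=10 even ✓  4≤4≤6 ✓
Π(2lᵢ+1) = 3×11×9 = 297
triangle coeff Δ(1,5,4) = 1/495
Σ_t [1,1]: t=1:−1/576 = -1/576
(3j)²=5/99 [(1 5 4; 0 0 0)], sign=-1
Σ_t [2,2]: t=2:+1/1440 = 1/1440
(3j)²=7/165 [(1 5 4; -1 2 -1)], sign=-1
⇒ 4πI² = 7/11
I = (+1)√(7/11/(4π)) = 0.22503380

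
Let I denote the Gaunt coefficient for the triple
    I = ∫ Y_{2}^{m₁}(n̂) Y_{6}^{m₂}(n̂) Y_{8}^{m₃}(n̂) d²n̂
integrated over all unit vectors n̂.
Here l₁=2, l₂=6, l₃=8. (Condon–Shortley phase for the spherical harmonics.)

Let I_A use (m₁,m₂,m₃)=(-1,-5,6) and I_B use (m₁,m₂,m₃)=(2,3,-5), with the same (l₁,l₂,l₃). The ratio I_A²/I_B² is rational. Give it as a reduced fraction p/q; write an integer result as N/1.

56/55

Shared (l₁,l₂,l₃)=(2,6,8): N and (l;000)² cancel in I_A²/I_B².
A: Δ = 0!·4!·12!/17! = 1/30940; Racah Σ t=0..0: t=0:+1/239500800 = 1/239500800; ⇒ 3j(2 6 8; -1 -5 6)² = 2/85, sgn +1
B: Δ = 0!·4!·12!/17! = 1/30940; Racah Σ t=0..0: t=0:+1/52254720 = 1/52254720; ⇒ 3j(2 6 8; 2 3 -5)² = 11/476, sgn -1
I_A²/I_B² = (2/85)/(11/476) = 56/55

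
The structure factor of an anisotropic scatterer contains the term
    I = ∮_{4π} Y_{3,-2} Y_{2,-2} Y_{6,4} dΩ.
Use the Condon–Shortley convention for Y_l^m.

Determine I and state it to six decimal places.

0.000000

|3−2|≤6≤3+2 violated ⇒ I = 0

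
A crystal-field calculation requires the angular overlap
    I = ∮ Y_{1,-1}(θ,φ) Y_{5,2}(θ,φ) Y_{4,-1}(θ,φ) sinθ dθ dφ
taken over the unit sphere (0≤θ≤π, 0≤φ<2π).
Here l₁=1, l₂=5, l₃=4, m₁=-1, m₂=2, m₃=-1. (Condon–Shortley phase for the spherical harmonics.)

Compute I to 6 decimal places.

Checks pass: Σm=0; 10 even; l₃=4∈[4,6].
(2·1+1)(2·5+1)(2·4+1) = 297
Δ: 2! 0! 8! / 11! → 1/495
sum: t=1:−1/576 = -1/576
3j²(1 5 4; 0 0 0) = Δ·Π!·Σ² = 5/99  (sign -1)
sum: t=2:+1/1440 = 1/1440
3j²(1 5 4; -1 2 -1) = Δ·Π!·Σ² = 7/165  (sign -1)
combine: 4πI² = 297·5/99·7/165 = 7/11
take √, sign +1: I = 0.22503380

0.225034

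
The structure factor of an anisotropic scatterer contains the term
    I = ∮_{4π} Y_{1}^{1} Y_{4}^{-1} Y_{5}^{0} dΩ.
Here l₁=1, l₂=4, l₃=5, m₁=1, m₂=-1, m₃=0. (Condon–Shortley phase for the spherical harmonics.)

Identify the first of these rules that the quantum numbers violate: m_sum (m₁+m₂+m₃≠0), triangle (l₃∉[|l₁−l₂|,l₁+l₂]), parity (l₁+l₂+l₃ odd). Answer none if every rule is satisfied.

m₁+m₂+m₃ = 1 − 1 + 0 = 0  ✓
triangle: |1−4|=3 ≤ l₃=5 ≤ 1+4=5  ✓
parity: l₁+l₂+l₃ = 10 is even  ✓

none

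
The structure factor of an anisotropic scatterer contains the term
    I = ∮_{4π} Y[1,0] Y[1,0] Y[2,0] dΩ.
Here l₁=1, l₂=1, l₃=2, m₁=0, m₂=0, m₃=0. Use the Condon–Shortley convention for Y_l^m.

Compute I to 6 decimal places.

Checks pass: Σm=0; 4 even; l₃=2∈[0,2].
(2·1+1)(2·1+1)(2·2+1) = 45
Δ: 0! 2! 2! / 5! → 1/30
sum: t=0:+1/1 = 1/1
3j²(1 1 2; 0 0 0) = Δ·Π!·Σ² = 2/15  (sign +1)
(m-triple is (0,0,0) — same symbol as above.)
combine: 4πI² = 45·2/15·2/15 = 4/5
take √, sign +1: I = 0.25231325

0.252313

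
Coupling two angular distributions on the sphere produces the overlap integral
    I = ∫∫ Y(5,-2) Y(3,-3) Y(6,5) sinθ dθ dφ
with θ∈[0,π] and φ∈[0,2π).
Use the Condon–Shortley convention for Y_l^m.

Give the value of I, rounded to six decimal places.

0.169016

Checks pass: Σm=0; 14 even; l₃=6∈[2,8].
(2·5+1)(2·3+1)(2·6+1) = 1001
Δ: 2! 8! 4! / 15! → 1/675675
sum: t=0:+1/8640 t=1:−1/2304 t=2:+1/8640 = -7/34560
3j²(5 3 6; 0 0 0) = Δ·Π!·Σ² = 7/429  (sign -1)
sum: t=0:+1/241920 = 1/241920
3j²(5 3 6; -2 -3 5) = Δ·Π!·Σ² = 2/91  (sign -1)
combine: 4πI² = 1001·7/429·2/91 = 14/39
take √, sign +1: I = 0.16901560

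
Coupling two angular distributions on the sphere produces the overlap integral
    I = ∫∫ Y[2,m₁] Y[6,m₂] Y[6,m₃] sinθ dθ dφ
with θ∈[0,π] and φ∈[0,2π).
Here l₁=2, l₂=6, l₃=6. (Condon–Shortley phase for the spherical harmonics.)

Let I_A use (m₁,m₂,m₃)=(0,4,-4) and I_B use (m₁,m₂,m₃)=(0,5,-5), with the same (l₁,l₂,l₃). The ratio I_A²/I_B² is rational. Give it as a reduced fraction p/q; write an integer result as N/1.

l's match ⇒ only the (l;m) 3-j factors differ between A and B.
A: triangle coeff Δ(2,6,6) = 1/90090; Σ_t [0,2]: t=0:+1/14515200 t=1:−1/362880 t=2:+1/322560 = 1/2419200; (3j)²=2/5005 [(2 6 6; 0 4 -4)], sign=+1
B: triangle coeff Δ(2,6,6) = 1/90090; Σ_t [1,2]: t=1:−1/3628800 t=2:+1/1451520 = 1/2419200; (3j)²=11/910 [(2 6 6; 0 5 -5)], sign=-1
I_A²/I_B² = (2/5005)/(11/910) = 4/121

4/121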